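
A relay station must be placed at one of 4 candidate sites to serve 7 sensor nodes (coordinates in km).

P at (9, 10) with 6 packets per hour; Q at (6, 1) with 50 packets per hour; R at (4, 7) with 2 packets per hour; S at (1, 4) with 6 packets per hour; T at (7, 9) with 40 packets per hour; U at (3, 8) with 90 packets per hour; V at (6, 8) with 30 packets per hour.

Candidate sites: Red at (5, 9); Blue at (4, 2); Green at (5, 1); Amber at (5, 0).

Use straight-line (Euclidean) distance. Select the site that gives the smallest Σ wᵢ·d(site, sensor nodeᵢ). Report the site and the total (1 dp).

Red, total 794.4 km

Total weighted distance at each candidate:
  Red (5, 9): total = 794.4
  Blue (4, 2): total = 1241.9
  Green (5, 1): total = 1348.4
  Amber (5, 0): total = 1536.2
Minimum is at Red with total 794.4 km.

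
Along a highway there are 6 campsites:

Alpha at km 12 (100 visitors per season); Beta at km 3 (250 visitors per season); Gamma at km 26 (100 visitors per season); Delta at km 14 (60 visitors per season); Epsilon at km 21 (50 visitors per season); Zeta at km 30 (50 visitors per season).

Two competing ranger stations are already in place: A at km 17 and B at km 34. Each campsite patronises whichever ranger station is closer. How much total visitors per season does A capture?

460

The indifferent point is the midpoint (17+34)/2 = 25.5; campsites left of it (closer to A at 17) go to A, those right go to B.
  Beta at 3 (w=250) → A
  Alpha at 12 (w=100) → A
  Delta at 14 (w=60) → A
  Epsilon at 21 (w=50) → A
  Gamma at 26 (w=100) → B
  Zeta at 30 (w=50) → B
A captures 460; B captures 150.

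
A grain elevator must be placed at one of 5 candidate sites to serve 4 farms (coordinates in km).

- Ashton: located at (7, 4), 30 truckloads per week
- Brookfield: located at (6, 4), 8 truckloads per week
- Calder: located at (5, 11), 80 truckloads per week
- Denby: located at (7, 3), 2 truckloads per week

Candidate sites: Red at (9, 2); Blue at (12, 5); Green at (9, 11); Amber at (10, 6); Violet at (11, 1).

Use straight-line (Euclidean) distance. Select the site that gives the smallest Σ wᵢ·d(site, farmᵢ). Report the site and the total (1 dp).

Green, total 615.8 km

Total weighted distance at each candidate:
  Red (9, 2): total = 906.1
  Blue (12, 5): total = 950.0
  Green (9, 11): total = 615.8
  Amber (10, 6): total = 718.1
  Violet (11, 1): total = 1138.5
Minimum is at Green with total 615.8 km.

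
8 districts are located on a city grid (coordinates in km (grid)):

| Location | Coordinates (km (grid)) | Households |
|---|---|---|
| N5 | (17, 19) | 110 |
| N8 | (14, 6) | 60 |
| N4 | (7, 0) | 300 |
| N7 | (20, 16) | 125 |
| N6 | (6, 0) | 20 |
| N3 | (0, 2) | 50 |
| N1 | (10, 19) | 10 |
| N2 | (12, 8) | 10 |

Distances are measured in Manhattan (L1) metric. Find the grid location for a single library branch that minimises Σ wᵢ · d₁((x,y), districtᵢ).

Manhattan distance separates: Σwᵢ(|x−xᵢ|+|y−yᵢ|) = Σwᵢ|x−xᵢ| + Σwᵢ|y−yᵢ|, so x and y are optimised independently as 1-D weighted medians.
Total weight W = 685; half = 342.5.
x-coordinate, sorted with cumulative weight:
  x=0 (N3, w=50) cum 50
  x=6 (N6, w=20) cum 70
  x=7 (N4, w=300) cum 370  ← median
  x=10 (N1, w=10) cum 380
  x=12 (N2, w=10) cum 390
  x=14 (N8, w=60) cum 450
  x=17 (N5, w=110) cum 560
  x=20 (N7, w=125) cum 685
⇒ x* = 7
y-coordinate, sorted with cumulative weight:
  y=0 (N4, w=300) cum 300
  y=0 (N6, w=20) cum 320
  y=2 (N3, w=50) cum 370  ← median
  y=6 (N8, w=60) cum 430
  y=8 (N2, w=10) cum 440
  y=16 (N7, w=125) cum 565
  y=19 (N5, w=110) cum 675
  y=19 (N1, w=10) cum 685
⇒ y* = 2

(7, 2)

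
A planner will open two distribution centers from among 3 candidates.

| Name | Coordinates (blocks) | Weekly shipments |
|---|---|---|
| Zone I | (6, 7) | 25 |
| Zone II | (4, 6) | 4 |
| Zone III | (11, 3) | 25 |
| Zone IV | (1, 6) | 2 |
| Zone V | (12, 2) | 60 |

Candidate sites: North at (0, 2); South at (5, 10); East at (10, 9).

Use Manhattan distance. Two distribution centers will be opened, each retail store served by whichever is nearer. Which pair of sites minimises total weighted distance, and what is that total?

{South, East}, total 851

Evaluate every pair (each demand assigned to the nearer of the two):
  {South, East}: total = 851
  {North, East}: total = 907
  {North, South}: total = 1150
Best pair: {South, East} with total 851.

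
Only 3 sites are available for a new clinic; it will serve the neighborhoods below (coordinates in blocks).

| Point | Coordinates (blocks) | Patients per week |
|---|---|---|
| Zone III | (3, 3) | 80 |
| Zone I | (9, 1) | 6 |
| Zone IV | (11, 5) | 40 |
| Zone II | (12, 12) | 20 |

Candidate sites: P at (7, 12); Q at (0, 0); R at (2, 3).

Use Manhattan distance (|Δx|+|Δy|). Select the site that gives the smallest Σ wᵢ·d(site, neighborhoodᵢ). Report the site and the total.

Total weighted distance at each candidate:
  P (7, 12): total = 1658
  Q (0, 0): total = 1660
  R (2, 3): total = 954
Minimum is at R with total 954 blocks.

R, total 954 blocks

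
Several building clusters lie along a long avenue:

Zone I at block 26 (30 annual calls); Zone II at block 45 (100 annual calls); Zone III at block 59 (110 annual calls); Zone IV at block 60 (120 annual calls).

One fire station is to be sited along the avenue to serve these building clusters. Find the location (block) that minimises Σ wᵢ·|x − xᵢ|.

x = 59

For a sum of weighted absolute distances on a line, the optimum is the weighted median (not the mean). Total weight W = 360; half-weight = 180.
Sort by position and accumulate weight:
  block 26 (Zone I, w=30) → cum 30
  block 45 (Zone II, w=100) → cum 130
  block 59 (Zone III, w=110) → cum 240  ≥ 180 → median here
  block 60 (Zone IV, w=120) → cum 360
Optimal location: block 59.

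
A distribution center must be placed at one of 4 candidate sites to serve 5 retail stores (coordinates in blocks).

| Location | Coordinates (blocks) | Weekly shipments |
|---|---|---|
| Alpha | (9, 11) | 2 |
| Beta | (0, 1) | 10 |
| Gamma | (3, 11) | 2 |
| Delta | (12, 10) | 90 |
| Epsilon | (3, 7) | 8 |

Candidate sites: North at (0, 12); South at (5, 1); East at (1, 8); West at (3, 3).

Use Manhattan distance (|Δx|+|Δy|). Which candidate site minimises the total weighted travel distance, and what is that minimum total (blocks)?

East, total 1306 blocks

Total weighted distance at each candidate:
  North (0, 12): total = 1462
  South (5, 1): total = 1606
  East (1, 8): total = 1306
  West (3, 3): total = 1566
Minimum is at East with total 1306 blocks.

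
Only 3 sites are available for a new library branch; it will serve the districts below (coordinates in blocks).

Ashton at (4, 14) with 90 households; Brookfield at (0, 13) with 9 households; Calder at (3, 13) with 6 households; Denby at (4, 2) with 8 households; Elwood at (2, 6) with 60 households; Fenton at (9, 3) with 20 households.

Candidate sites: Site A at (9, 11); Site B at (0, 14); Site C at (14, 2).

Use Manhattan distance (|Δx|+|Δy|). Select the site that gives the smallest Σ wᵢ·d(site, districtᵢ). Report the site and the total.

Total weighted distance at each candidate:
  Site A (9, 11): total = 1859
  Site B (0, 14): total = 1521
  Site C (14, 2): total = 3497
Minimum is at Site B with total 1521 blocks.

Site B, total 1521 blocks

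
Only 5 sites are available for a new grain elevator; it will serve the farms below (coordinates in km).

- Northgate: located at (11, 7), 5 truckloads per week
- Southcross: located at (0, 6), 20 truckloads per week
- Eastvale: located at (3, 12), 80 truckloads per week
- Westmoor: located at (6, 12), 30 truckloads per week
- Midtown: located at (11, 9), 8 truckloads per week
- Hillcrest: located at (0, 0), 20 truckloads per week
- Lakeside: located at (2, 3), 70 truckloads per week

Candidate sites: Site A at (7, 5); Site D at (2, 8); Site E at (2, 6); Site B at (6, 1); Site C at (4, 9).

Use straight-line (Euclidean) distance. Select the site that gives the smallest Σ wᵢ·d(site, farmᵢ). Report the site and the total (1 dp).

Total weighted distance at each candidate:
  Site A (7, 5): total = 1615.2
  Site D (2, 8): total = 1188.8
  Site E (2, 6): total = 1200.6
  Site B (6, 1): total = 1947.6
  Site C (4, 9): total = 1193.2
Minimum is at Site D with total 1188.8 km.

Site D, total 1188.8 km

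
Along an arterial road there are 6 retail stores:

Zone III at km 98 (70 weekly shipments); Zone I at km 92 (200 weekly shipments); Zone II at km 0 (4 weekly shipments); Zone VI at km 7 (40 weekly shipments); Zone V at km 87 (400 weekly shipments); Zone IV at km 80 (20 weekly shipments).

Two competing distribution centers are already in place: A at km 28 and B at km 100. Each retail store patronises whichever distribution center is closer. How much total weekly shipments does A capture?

The indifferent point is the midpoint (28+100)/2 = 64; retail stores left of it (closer to A at 28) go to A, those right go to B.
  Zone II at 0 (w=4) → A
  Zone VI at 7 (w=40) → A
  Zone IV at 80 (w=20) → B
  Zone V at 87 (w=400) → B
  Zone I at 92 (w=200) → B
  Zone III at 98 (w=70) → B
A captures 44; B captures 690.

44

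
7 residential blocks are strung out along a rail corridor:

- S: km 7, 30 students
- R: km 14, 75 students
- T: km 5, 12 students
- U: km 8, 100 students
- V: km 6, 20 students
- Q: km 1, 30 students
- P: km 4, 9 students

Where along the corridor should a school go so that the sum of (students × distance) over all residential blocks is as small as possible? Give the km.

x = 8

For a sum of weighted absolute distances on a line, the optimum is the weighted median (not the mean). Total weight W = 276; half-weight = 138.
Sort by position and accumulate weight:
  km 1 (Q, w=30) → cum 30
  km 4 (P, w=9) → cum 39
  km 5 (T, w=12) → cum 51
  km 6 (V, w=20) → cum 71
  km 7 (S, w=30) → cum 101
  km 8 (U, w=100) → cum 201  ≥ 138 → median here
  km 14 (R, w=75) → cum 276
Optimal location: km 8.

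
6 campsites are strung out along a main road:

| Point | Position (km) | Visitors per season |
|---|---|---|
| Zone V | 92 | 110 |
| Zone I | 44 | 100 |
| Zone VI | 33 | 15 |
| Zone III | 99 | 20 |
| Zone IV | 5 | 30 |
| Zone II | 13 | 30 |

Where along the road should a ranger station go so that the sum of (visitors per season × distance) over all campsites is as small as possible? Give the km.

For a sum of weighted absolute distances on a line, the optimum is the weighted median (not the mean). Total weight W = 305; half-weight = 152.5.
Sort by position and accumulate weight:
  km 5 (Zone IV, w=30) → cum 30
  km 13 (Zone II, w=30) → cum 60
  km 33 (Zone VI, w=15) → cum 75
  km 44 (Zone I, w=100) → cum 175  ≥ 152.5 → median here
  km 92 (Zone V, w=110) → cum 285
  km 99 (Zone III, w=20) → cum 305
Optimal location: km 44.

x = 44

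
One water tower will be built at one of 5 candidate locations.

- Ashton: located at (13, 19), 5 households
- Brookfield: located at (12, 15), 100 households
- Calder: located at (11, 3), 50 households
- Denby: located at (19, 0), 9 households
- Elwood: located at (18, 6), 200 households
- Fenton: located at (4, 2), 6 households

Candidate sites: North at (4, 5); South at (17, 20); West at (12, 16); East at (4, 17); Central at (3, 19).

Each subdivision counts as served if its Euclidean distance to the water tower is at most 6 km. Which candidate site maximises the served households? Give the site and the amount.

Coverage radius r = 6 km; a point is covered iff (Δx)²+(Δy)² ≤ 6² = 36.
  North (4, 5): covers {Fenton} → 6
  South (17, 20): covers {Ashton} → 5
  West (12, 16): covers {Ashton, Brookfield} → 105
  East (4, 17): covers {none} → 0
  Central (3, 19): covers {none} → 0
Maximum coverage at West: 105 households.

West, covering 105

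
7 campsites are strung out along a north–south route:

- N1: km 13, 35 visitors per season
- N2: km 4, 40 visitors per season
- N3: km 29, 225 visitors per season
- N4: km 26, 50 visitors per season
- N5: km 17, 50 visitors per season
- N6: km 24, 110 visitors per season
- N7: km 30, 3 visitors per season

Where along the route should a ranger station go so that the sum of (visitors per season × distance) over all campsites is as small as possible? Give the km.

For a sum of weighted absolute distances on a line, the optimum is the weighted median (not the mean). Total weight W = 513; half-weight = 256.5.
Sort by position and accumulate weight:
  km 4 (N2, w=40) → cum 40
  km 13 (N1, w=35) → cum 75
  km 17 (N5, w=50) → cum 125
  km 24 (N6, w=110) → cum 235
  km 26 (N4, w=50) → cum 285  ≥ 256.5 → median here
  km 29 (N3, w=225) → cum 510
  km 30 (N7, w=3) → cum 513
Optimal location: km 26.

x = 26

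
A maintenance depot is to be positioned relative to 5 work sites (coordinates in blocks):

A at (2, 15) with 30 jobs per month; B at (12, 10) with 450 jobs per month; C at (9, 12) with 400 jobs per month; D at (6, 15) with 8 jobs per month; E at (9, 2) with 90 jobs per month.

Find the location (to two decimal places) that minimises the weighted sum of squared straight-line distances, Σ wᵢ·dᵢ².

The minimiser of Σwᵢ‖p−pᵢ‖² is the weighted centroid p* = (Σwᵢpᵢ)/(Σwᵢ).
Σwᵢ = 978.
Σwᵢxᵢ = 30·2 + 450·12 + 400·9 + 8·6 + 90·9 = 9918.
Σwᵢyᵢ = 30·15 + 450·10 + 400·12 + 8·15 + 90·2 = 10050.
x* = 9918/978 = 10.14, y* = 10050/978 = 10.28.

(10.14, 10.28)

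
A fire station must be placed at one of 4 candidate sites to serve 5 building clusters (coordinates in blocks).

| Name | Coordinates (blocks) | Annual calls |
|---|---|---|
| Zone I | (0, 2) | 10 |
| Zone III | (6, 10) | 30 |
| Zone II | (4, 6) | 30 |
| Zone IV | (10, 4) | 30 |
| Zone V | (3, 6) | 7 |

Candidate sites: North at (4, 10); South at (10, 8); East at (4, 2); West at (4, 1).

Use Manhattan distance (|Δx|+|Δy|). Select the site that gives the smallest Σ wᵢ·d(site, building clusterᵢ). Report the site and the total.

North, total 695 blocks

Total weighted distance at each candidate:
  North (4, 10): total = 695
  South (10, 8): total = 763
  East (4, 2): total = 735
  West (4, 1): total = 842
Minimum is at North with total 695 blocks.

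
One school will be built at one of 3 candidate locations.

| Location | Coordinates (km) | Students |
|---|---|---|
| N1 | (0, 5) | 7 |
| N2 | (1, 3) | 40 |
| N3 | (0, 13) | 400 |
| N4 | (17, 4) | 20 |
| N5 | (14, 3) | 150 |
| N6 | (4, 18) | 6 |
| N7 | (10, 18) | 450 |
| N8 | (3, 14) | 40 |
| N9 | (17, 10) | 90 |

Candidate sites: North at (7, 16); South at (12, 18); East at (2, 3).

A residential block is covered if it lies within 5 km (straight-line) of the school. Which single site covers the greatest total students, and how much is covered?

North, covering 496

Coverage radius r = 5 km; a point is covered iff (Δx)²+(Δy)² ≤ 5² = 25.
  North (7, 16): covers {N6, N7, N8} → 496
  South (12, 18): covers {N7} → 450
  East (2, 3): covers {N1, N2} → 47
Maximum coverage at North: 496 students.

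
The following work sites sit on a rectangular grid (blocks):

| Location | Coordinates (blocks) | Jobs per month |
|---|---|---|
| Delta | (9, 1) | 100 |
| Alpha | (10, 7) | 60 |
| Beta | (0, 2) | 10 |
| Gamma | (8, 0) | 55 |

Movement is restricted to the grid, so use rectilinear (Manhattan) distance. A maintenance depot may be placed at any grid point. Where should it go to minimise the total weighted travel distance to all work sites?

Manhattan distance separates: Σwᵢ(|x−xᵢ|+|y−yᵢ|) = Σwᵢ|x−xᵢ| + Σwᵢ|y−yᵢ|, so x and y are optimised independently as 1-D weighted medians.
Total weight W = 225; half = 112.5.
x-coordinate, sorted with cumulative weight:
  x=0 (Beta, w=10) cum 10
  x=8 (Gamma, w=55) cum 65
  x=9 (Delta, w=100) cum 165  ← median
  x=10 (Alpha, w=60) cum 225
⇒ x* = 9
y-coordinate, sorted with cumulative weight:
  y=0 (Gamma, w=55) cum 55
  y=1 (Delta, w=100) cum 155  ← median
  y=2 (Beta, w=10) cum 165
  y=7 (Alpha, w=60) cum 225
⇒ y* = 1

(9, 1)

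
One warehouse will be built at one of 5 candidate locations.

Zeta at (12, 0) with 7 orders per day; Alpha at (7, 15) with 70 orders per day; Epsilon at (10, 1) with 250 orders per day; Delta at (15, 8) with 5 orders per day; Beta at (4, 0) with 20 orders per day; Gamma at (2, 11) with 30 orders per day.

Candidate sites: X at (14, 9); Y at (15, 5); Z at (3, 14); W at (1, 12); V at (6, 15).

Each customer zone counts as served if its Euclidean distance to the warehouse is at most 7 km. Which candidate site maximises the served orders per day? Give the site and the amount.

Y, covering 262

Coverage radius r = 7 km; a point is covered iff (Δx)²+(Δy)² ≤ 7² = 49.
  X (14, 9): covers {Delta} → 5
  Y (15, 5): covers {Zeta, Epsilon, Delta} → 262
  Z (3, 14): covers {Alpha, Gamma} → 100
  W (1, 12): covers {Alpha, Gamma} → 100
  V (6, 15): covers {Alpha, Gamma} → 100
Maximum coverage at Y: 262 orders per day.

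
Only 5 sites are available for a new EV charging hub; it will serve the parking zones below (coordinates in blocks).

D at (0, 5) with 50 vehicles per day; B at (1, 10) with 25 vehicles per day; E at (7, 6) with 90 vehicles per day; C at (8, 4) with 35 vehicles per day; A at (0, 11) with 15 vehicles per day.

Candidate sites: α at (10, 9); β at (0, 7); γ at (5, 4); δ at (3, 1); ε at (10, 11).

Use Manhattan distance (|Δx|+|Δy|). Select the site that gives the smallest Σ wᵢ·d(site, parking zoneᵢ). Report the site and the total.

γ, total 1195 blocks

Total weighted distance at each candidate:
  α (10, 9): total = 1915
  β (0, 7): total = 1365
  γ (5, 4): total = 1195
  δ (3, 1): total = 1910
  ε (10, 11): total = 2235
Minimum is at γ with total 1195 blocks.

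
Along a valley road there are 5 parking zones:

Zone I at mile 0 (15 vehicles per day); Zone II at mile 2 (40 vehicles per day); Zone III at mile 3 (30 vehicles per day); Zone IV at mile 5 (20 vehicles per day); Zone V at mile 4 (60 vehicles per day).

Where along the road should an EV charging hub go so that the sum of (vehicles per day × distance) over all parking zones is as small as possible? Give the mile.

For a sum of weighted absolute distances on a line, the optimum is the weighted median (not the mean). Total weight W = 165; half-weight = 82.5.
Sort by position and accumulate weight:
  mile 0 (Zone I, w=15) → cum 15
  mile 2 (Zone II, w=40) → cum 55
  mile 3 (Zone III, w=30) → cum 85  ≥ 82.5 → median here
  mile 4 (Zone V, w=60) → cum 145
  mile 5 (Zone IV, w=20) → cum 165
Optimal location: mile 3.

x = 3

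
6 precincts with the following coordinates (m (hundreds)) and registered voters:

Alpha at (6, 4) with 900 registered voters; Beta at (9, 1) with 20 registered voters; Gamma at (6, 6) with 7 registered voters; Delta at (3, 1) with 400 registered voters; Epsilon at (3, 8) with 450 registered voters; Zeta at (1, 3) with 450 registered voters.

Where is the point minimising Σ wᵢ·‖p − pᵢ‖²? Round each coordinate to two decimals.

(3.87, 4.05)

The minimiser of Σwᵢ‖p−pᵢ‖² is the weighted centroid p* = (Σwᵢpᵢ)/(Σwᵢ).
Σwᵢ = 2227.
Σwᵢxᵢ = 900·6 + 20·9 + 7·6 + 400·3 + 450·3 + 450·1 = 8622.
Σwᵢyᵢ = 900·4 + 20·1 + 7·6 + 400·1 + 450·8 + 450·3 = 9012.
x* = 8622/2227 = 3.87, y* = 9012/2227 = 4.05.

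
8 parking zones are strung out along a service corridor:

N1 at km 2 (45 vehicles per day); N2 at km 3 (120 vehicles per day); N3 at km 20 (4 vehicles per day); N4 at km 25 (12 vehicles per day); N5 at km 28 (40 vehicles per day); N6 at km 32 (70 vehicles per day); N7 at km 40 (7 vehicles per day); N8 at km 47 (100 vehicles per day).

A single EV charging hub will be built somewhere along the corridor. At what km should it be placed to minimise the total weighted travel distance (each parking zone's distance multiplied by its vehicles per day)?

For a sum of weighted absolute distances on a line, the optimum is the weighted median (not the mean). Total weight W = 398; half-weight = 199.
Sort by position and accumulate weight:
  km 2 (N1, w=45) → cum 45
  km 3 (N2, w=120) → cum 165
  km 20 (N3, w=4) → cum 169
  km 25 (N4, w=12) → cum 181
  km 28 (N5, w=40) → cum 221  ≥ 199 → median here
  km 32 (N6, w=70) → cum 291
  km 40 (N7, w=7) → cum 298
  km 47 (N8, w=100) → cum 398
Optimal location: km 28.

x = 28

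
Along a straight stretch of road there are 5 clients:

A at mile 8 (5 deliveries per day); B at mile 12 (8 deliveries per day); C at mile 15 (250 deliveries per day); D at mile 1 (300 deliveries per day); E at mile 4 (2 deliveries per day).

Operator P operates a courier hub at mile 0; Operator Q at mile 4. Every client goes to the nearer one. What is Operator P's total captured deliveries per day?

The indifferent point is the midpoint (0+4)/2 = 2; clients left of it (closer to Operator P at 0) go to Operator P, those right go to Operator Q.
  D at 1 (w=300) → Operator P
  E at 4 (w=2) → Operator Q
  A at 8 (w=5) → Operator Q
  B at 12 (w=8) → Operator Q
  C at 15 (w=250) → Operator Q
Operator P captures 300; Operator Q captures 265.

300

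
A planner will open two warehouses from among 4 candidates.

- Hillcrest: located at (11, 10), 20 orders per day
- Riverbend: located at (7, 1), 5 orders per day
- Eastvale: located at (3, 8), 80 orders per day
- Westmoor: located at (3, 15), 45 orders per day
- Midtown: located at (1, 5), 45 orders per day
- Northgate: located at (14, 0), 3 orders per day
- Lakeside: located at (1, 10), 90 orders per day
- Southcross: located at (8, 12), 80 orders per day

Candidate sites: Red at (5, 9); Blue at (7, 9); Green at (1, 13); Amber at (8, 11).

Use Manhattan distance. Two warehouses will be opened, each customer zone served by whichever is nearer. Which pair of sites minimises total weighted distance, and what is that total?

Evaluate every pair (each demand assigned to the nearer of the two):
  {Green, Amber}: total = 1636
  {Red, Amber}: total = 1671
  {Blue, Green}: total = 1718
  {Red, Green}: total = 1774
  {Red, Blue}: total = 1918
  {Blue, Amber}: total = 2133
Best pair: {Green, Amber} with total 1636.

{Green, Amber}, total 1636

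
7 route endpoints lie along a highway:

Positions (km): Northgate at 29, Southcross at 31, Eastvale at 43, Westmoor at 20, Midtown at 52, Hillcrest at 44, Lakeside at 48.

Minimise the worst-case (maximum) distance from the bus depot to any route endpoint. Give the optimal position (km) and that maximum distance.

The 1-center on a line is the midpoint of the two extreme points: leftmost at 20, rightmost at 52.
Optimal location = (20 + 52)/2 = 36; maximum distance = (52 − 20)/2 = 16.

location 36, max distance 16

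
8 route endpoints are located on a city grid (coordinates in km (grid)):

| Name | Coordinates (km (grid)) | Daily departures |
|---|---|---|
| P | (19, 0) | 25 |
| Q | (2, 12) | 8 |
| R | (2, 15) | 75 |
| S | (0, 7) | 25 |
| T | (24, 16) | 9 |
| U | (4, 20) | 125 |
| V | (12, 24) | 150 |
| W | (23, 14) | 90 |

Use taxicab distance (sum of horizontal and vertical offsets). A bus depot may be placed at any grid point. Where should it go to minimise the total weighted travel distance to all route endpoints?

(12, 20)

Manhattan distance separates: Σwᵢ(|x−xᵢ|+|y−yᵢ|) = Σwᵢ|x−xᵢ| + Σwᵢ|y−yᵢ|, so x and y are optimised independently as 1-D weighted medians.
Total weight W = 507; half = 253.5.
x-coordinate, sorted with cumulative weight:
  x=0 (S, w=25) cum 25
  x=2 (Q, w=8) cum 33
  x=2 (R, w=75) cum 108
  x=4 (U, w=125) cum 233
  x=12 (V, w=150) cum 383  ← median
  x=19 (P, w=25) cum 408
  x=23 (W, w=90) cum 498
  x=24 (T, w=9) cum 507
⇒ x* = 12
y-coordinate, sorted with cumulative weight:
  y=0 (P, w=25) cum 25
  y=7 (S, w=25) cum 50
  y=12 (Q, w=8) cum 58
  y=14 (W, w=90) cum 148
  y=15 (R, w=75) cum 223
  y=16 (T, w=9) cum 232
  y=20 (U, w=125) cum 357  ← median
  y=24 (V, w=150) cum 507
⇒ y* = 20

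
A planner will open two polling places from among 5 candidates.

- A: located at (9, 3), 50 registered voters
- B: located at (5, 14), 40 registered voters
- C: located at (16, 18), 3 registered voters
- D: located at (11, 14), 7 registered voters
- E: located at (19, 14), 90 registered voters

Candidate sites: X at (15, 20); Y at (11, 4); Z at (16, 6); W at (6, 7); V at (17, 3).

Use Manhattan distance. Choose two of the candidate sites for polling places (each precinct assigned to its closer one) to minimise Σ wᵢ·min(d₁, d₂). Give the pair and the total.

Evaluate every pair (each demand assigned to the nearer of the two):
  {X, W}: total = 1649
  {X, Y}: total = 1769
  {Z, W}: total = 1780
  {Y, Z}: total = 1886
  {W, V}: total = 1972
  {X, V}: total = 2019
  {Y, V}: total = 2078
  {X, Z}: total = 2119
  {Y, W}: total = 2217
  {Z, V}: total = 2277
Best pair: {X, W} with total 1649.

{X, W}, total 1649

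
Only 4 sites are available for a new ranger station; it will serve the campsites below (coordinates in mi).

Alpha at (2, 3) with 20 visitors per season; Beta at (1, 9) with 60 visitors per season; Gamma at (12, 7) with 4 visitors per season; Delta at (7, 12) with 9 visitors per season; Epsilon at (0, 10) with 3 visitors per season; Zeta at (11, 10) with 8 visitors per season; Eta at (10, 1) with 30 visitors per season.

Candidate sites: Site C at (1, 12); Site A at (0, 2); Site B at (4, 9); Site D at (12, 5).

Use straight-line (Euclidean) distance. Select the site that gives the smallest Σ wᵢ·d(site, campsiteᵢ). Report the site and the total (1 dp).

Total weighted distance at each candidate:
  Site C (1, 12): total = 978.1
  Site A (0, 2): total = 1065.2
  Site B (4, 9): total = 746.6
  Site D (12, 5): total = 1205.6
Minimum is at Site B with total 746.6 mi.

Site B, total 746.6 mi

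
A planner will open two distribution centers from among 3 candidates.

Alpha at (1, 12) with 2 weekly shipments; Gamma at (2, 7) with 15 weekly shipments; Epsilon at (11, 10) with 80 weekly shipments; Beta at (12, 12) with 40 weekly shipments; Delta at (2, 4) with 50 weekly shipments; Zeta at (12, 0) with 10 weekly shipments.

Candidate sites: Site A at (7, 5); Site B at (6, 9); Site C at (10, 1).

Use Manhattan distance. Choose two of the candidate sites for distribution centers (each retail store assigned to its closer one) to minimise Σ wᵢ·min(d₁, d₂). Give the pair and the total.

Evaluate every pair (each demand assigned to the nearer of the two):
  {Site A, Site B}: total = 1346
  {Site B, Site C}: total = 1426
  {Site A, Site C}: total = 1661
Best pair: {Site A, Site B} with total 1346.

{Site A, Site B}, total 1346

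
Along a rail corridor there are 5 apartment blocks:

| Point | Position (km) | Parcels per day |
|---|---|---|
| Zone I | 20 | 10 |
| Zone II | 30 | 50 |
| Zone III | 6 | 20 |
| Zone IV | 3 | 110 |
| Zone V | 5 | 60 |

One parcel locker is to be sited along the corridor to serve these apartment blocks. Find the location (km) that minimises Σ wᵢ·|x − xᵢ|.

x = 5

For a sum of weighted absolute distances on a line, the optimum is the weighted median (not the mean). Total weight W = 250; half-weight = 125.
Sort by position and accumulate weight:
  km 3 (Zone IV, w=110) → cum 110
  km 5 (Zone V, w=60) → cum 170  ≥ 125 → median here
  km 6 (Zone III, w=20) → cum 190
  km 20 (Zone I, w=10) → cum 200
  km 30 (Zone II, w=50) → cum 250
Optimal location: km 5.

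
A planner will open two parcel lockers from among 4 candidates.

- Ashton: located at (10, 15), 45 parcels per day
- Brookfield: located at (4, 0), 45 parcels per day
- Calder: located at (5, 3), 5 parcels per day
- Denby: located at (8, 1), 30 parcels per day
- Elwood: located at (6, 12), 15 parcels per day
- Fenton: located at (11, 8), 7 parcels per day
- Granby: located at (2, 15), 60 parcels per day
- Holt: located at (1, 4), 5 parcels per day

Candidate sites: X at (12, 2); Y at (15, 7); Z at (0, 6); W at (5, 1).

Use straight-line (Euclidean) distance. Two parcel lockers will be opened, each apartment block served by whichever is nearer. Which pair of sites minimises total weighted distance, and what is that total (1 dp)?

{Z, W}, total 1525.2

Evaluate every pair (each demand assigned to the nearer of the two):
  {Z, W}: total = 1525.2
  {Y, W}: total = 1655.5
  {Y, Z}: total = 1775.3
  {X, Z}: total = 1803.4
  {X, W}: total = 1847.9
  {X, Y}: total = 2109.7
Best pair: {Z, W} with total 1525.2.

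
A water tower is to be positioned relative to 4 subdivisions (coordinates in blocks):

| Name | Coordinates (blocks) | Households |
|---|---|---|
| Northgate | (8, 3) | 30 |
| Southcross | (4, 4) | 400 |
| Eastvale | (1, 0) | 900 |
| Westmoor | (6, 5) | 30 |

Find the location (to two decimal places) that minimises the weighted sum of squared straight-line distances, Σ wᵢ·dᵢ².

(2.15, 1.35)

The minimiser of Σwᵢ‖p−pᵢ‖² is the weighted centroid p* = (Σwᵢpᵢ)/(Σwᵢ).
Σwᵢ = 1360.
Σwᵢxᵢ = 30·8 + 400·4 + 900·1 + 30·6 = 2920.
Σwᵢyᵢ = 30·3 + 400·4 + 900·0 + 30·5 = 1840.
x* = 2920/1360 = 2.15, y* = 1840/1360 = 1.35.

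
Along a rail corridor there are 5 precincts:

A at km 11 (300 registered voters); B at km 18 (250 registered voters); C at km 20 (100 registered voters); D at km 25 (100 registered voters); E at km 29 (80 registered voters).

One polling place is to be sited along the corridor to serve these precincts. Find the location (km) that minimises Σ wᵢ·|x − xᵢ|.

x = 18

For a sum of weighted absolute distances on a line, the optimum is the weighted median (not the mean). Total weight W = 830; half-weight = 415.
Sort by position and accumulate weight:
  km 11 (A, w=300) → cum 300
  km 18 (B, w=250) → cum 550  ≥ 415 → median here
  km 20 (C, w=100) → cum 650
  km 25 (D, w=100) → cum 750
  km 29 (E, w=80) → cum 830
Optimal location: km 18.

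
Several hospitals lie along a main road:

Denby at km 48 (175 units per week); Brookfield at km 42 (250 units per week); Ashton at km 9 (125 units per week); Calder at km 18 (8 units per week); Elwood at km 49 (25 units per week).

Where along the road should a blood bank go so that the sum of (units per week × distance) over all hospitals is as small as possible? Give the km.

x = 42

For a sum of weighted absolute distances on a line, the optimum is the weighted median (not the mean). Total weight W = 583; half-weight = 291.5.
Sort by position and accumulate weight:
  km 9 (Ashton, w=125) → cum 125
  km 18 (Calder, w=8) → cum 133
  km 42 (Brookfield, w=250) → cum 383  ≥ 291.5 → median here
  km 48 (Denby, w=175) → cum 558
  km 49 (Elwood, w=25) → cum 583
Optimal location: km 42.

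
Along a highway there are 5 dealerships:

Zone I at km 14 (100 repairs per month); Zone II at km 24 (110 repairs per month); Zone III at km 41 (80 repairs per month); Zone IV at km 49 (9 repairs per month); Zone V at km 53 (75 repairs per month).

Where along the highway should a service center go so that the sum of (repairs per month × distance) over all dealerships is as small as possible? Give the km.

x = 24

For a sum of weighted absolute distances on a line, the optimum is the weighted median (not the mean). Total weight W = 374; half-weight = 187.
Sort by position and accumulate weight:
  km 14 (Zone I, w=100) → cum 100
  km 24 (Zone II, w=110) → cum 210  ≥ 187 → median here
  km 41 (Zone III, w=80) → cum 290
  km 49 (Zone IV, w=9) → cum 299
  km 53 (Zone V, w=75) → cum 374
Optimal location: km 24.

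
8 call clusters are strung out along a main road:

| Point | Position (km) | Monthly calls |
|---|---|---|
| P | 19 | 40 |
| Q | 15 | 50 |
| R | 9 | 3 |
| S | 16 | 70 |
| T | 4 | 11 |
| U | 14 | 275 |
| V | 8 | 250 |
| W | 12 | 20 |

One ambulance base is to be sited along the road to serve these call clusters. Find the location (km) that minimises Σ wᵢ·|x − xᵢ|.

For a sum of weighted absolute distances on a line, the optimum is the weighted median (not the mean). Total weight W = 719; half-weight = 359.5.
Sort by position and accumulate weight:
  km 4 (T, w=11) → cum 11
  km 8 (V, w=250) → cum 261
  km 9 (R, w=3) → cum 264
  km 12 (W, w=20) → cum 284
  km 14 (U, w=275) → cum 559  ≥ 359.5 → median here
  km 15 (Q, w=50) → cum 609
  km 16 (S, w=70) → cum 679
  km 19 (P, w=40) → cum 719
Optimal location: km 14.

x = 14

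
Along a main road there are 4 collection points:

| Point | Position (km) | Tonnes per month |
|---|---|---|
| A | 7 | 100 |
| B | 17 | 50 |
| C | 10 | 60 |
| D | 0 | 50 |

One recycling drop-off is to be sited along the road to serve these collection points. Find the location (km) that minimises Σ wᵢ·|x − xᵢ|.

x = 7

For a sum of weighted absolute distances on a line, the optimum is the weighted median (not the mean). Total weight W = 260; half-weight = 130.
Sort by position and accumulate weight:
  km 0 (D, w=50) → cum 50
  km 7 (A, w=100) → cum 150  ≥ 130 → median here
  km 10 (C, w=60) → cum 210
  km 17 (B, w=50) → cum 260
Optimal location: km 7.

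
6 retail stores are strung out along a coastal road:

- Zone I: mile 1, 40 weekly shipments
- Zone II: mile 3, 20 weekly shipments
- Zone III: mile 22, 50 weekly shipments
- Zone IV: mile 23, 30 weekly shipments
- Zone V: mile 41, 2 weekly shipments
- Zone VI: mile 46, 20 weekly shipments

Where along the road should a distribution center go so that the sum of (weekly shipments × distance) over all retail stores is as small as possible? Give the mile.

x = 22

For a sum of weighted absolute distances on a line, the optimum is the weighted median (not the mean). Total weight W = 162; half-weight = 81.
Sort by position and accumulate weight:
  mile 1 (Zone I, w=40) → cum 40
  mile 3 (Zone II, w=20) → cum 60
  mile 22 (Zone III, w=50) → cum 110  ≥ 81 → median here
  mile 23 (Zone IV, w=30) → cum 140
  mile 41 (Zone V, w=2) → cum 142
  mile 46 (Zone VI, w=20) → cum 162
Optimal location: mile 22.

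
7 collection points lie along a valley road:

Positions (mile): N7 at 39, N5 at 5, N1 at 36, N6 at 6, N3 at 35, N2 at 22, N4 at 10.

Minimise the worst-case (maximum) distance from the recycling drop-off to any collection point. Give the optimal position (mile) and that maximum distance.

The 1-center on a line is the midpoint of the two extreme points: leftmost at 5, rightmost at 39.
Optimal location = (5 + 39)/2 = 22; maximum distance = (39 − 5)/2 = 17.

location 22, max distance 17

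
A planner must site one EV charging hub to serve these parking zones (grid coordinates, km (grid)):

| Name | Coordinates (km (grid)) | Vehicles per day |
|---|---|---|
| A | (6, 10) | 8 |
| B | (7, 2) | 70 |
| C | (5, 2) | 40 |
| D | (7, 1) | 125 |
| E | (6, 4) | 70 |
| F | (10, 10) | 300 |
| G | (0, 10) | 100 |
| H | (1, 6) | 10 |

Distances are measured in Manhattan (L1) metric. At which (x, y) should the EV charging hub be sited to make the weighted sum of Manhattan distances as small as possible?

(7, 10)

Manhattan distance separates: Σwᵢ(|x−xᵢ|+|y−yᵢ|) = Σwᵢ|x−xᵢ| + Σwᵢ|y−yᵢ|, so x and y are optimised independently as 1-D weighted medians.
Total weight W = 723; half = 361.5.
x-coordinate, sorted with cumulative weight:
  x=0 (G, w=100) cum 100
  x=1 (H, w=10) cum 110
  x=5 (C, w=40) cum 150
  x=6 (A, w=8) cum 158
  x=6 (E, w=70) cum 228
  x=7 (B, w=70) cum 298
  x=7 (D, w=125) cum 423  ← median
  x=10 (F, w=300) cum 723
⇒ x* = 7
y-coordinate, sorted with cumulative weight:
  y=1 (D, w=125) cum 125
  y=2 (B, w=70) cum 195
  y=2 (C, w=40) cum 235
  y=4 (E, w=70) cum 305
  y=6 (H, w=10) cum 315
  y=10 (A, w=8) cum 323
  y=10 (F, w=300) cum 623  ← median
  y=10 (G, w=100) cum 723
⇒ y* = 10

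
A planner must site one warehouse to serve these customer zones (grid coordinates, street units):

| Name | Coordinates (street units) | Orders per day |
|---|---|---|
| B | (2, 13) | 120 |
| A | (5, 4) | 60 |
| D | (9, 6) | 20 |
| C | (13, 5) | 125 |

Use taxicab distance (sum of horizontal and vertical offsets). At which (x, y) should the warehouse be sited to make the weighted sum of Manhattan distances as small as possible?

Manhattan distance separates: Σwᵢ(|x−xᵢ|+|y−yᵢ|) = Σwᵢ|x−xᵢ| + Σwᵢ|y−yᵢ|, so x and y are optimised independently as 1-D weighted medians.
Total weight W = 325; half = 162.5.
x-coordinate, sorted with cumulative weight:
  x=2 (B, w=120) cum 120
  x=5 (A, w=60) cum 180  ← median
  x=9 (D, w=20) cum 200
  x=13 (C, w=125) cum 325
⇒ x* = 5
y-coordinate, sorted with cumulative weight:
  y=4 (A, w=60) cum 60
  y=5 (C, w=125) cum 185  ← median
  y=6 (D, w=20) cum 205
  y=13 (B, w=120) cum 325
⇒ y* = 5

(5, 5)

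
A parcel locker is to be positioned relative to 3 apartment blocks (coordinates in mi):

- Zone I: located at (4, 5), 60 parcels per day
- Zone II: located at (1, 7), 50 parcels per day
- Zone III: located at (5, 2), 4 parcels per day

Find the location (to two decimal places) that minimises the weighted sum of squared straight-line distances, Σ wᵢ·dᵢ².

(2.72, 5.77)

The minimiser of Σwᵢ‖p−pᵢ‖² is the weighted centroid p* = (Σwᵢpᵢ)/(Σwᵢ).
Σwᵢ = 114.
Σwᵢxᵢ = 60·4 + 50·1 + 4·5 = 310.
Σwᵢyᵢ = 60·5 + 50·7 + 4·2 = 658.
x* = 310/114 = 2.72, y* = 658/114 = 5.77.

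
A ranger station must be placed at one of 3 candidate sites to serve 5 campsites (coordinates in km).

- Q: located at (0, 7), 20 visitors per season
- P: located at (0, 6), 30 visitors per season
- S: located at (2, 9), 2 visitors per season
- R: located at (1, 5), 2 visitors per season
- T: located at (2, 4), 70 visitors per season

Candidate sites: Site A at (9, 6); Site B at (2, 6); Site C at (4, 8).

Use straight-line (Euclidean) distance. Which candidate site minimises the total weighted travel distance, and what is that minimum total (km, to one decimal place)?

Site B, total 253.5 km

Total weighted distance at each candidate:
  Site A (9, 6): total = 992.1
  Site B (2, 6): total = 253.5
  Site C (4, 8): total = 542.6
Minimum is at Site B with total 253.5 km.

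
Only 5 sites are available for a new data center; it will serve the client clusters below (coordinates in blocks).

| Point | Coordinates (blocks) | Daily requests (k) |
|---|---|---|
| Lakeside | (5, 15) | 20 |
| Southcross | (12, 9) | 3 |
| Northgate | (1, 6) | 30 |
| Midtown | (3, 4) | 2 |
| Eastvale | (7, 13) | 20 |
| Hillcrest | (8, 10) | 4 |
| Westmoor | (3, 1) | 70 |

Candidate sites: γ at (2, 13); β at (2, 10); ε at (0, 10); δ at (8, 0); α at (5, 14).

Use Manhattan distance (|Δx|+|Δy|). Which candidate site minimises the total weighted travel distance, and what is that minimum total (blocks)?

β, total 1241 blocks

Total weighted distance at each candidate:
  γ (2, 13): total = 1448
  β (2, 10): total = 1241
  ε (0, 10): total = 1479
  δ (8, 0): total = 1547
  α (5, 14): total = 1578
Minimum is at β with total 1241 blocks.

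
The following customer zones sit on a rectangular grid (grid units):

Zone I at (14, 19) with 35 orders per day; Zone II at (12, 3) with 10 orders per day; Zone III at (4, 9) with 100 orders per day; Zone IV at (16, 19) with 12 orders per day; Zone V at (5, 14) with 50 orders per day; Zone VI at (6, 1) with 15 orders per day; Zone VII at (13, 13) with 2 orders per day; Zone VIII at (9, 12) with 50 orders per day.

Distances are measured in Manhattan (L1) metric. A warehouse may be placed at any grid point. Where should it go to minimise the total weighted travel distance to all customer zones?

(5, 12)

Manhattan distance separates: Σwᵢ(|x−xᵢ|+|y−yᵢ|) = Σwᵢ|x−xᵢ| + Σwᵢ|y−yᵢ|, so x and y are optimised independently as 1-D weighted medians.
Total weight W = 274; half = 137.
x-coordinate, sorted with cumulative weight:
  x=4 (Zone III, w=100) cum 100
  x=5 (Zone V, w=50) cum 150  ← median
  x=6 (Zone VI, w=15) cum 165
  x=9 (Zone VIII, w=50) cum 215
  x=12 (Zone II, w=10) cum 225
  x=13 (Zone VII, w=2) cum 227
  x=14 (Zone I, w=35) cum 262
  x=16 (Zone IV, w=12) cum 274
⇒ x* = 5
y-coordinate, sorted with cumulative weight:
  y=1 (Zone VI, w=15) cum 15
  y=3 (Zone II, w=10) cum 25
  y=9 (Zone III, w=100) cum 125
  y=12 (Zone VIII, w=50) cum 175  ← median
  y=13 (Zone VII, w=2) cum 177
  y=14 (Zone V, w=50) cum 227
  y=19 (Zone I, w=35) cum 262
  y=19 (Zone IV, w=12) cum 274
⇒ y* = 12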